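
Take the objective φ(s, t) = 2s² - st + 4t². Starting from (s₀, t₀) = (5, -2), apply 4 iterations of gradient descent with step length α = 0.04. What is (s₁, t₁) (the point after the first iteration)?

(4.12, -1.16)

∇φ = (4s - t, -s + 8t)
(s₁, t₁) = (5, -2) − 0.04·(22, -21) = (4.12, -1.16)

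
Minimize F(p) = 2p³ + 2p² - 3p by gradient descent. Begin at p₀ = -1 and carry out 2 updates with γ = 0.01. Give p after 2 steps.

-0.979206

F′(p) = 6p² + 4p - 3
Step 1: F′(-1) = -1; p₁ = -1 − 0.01·(-1) = -0.99
Step 2: F′(-0.99) = -1.0794; p₂ = -0.99 − 0.01·(-1.0794) = -0.979206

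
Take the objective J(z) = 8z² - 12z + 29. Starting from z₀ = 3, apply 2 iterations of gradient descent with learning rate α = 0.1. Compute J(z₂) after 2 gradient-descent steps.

J′(z) = 16z - 12
Step 1: J′(3) = 36; z₁ = 3 − 0.1·36 = -0.6
Step 2: J′(-0.6) = -21.6; z₂ = -0.6 − 0.1·(-21.6) = 1.56
J(1.56) = 29.7488

29.7488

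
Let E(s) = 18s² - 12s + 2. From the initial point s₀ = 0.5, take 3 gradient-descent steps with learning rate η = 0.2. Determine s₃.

E′(s) = 36s - 12
Step 1: E′(0.5) = 6; s₁ = 0.5 − 0.2·6 = -0.7
Step 2: E′(-0.7) = -37.2; s₂ = -0.7 − 0.2·(-37.2) = 6.74
Step 3: E′(6.74) = 230.64; s₃ = 6.74 − 0.2·230.64 = -39.388

-39.388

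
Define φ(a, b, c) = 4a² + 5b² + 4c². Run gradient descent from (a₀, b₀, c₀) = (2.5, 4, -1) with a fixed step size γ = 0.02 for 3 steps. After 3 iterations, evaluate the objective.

∇φ = (8a, 10b, 8c)
(a₁, b₁, c₁) = (2.5, 4, -1) − 0.02·(20, 40, -8) = (2.1, 3.2, -0.84)
(a₂, b₂, c₂) = (2.1, 3.2, -0.84) − 0.02·(16.8, 32, -6.72) = (1.764, 2.56, -0.7056)
(a₃, b₃, c₃) = (1.764, 2.56, -0.7056) − 0.02·(14.112, 25.6, -5.6448) = (1.48176, 2.048, -0.592704)
φ(1.48176, 2.048, -0.592704) = 31.159162916864

31.159162916864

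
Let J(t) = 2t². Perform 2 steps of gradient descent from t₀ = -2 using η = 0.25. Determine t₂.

J′(t) = 4t
t₁ = -2 − 0.25·(-8) = 0
t₂ = 0 − 0.25·0 = 0

0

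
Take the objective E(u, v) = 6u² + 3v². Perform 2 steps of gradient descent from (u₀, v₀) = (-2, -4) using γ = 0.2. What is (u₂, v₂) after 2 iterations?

(-3.92, -0.16)

∇E = (12u, 6v)
Step 1: at (-2, -4), ∇E = (-24, -24) → (-2, -4) − 0.2·(-24, -24) = (2.8, 0.8)
Step 2: at (2.8, 0.8), ∇E = (33.6, 4.8) → (2.8, 0.8) − 0.2·(33.6, 4.8) = (-3.92, -0.16)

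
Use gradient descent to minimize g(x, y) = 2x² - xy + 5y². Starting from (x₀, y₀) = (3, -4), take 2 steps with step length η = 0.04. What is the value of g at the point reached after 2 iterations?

∇g = (4x - y, -x + 10y)
Step 1: at (3, -4), ∇g = (16, -43) → (3, -4) − 0.04·(16, -43) = (2.36, -2.28)
Step 2: at (2.36, -2.28), ∇g = (11.72, -25.16) → (2.36, -2.28) − 0.04·(11.72, -25.16) = (1.8912, -1.2736)
g(1.8912, -1.2736) = 17.672192

17.672192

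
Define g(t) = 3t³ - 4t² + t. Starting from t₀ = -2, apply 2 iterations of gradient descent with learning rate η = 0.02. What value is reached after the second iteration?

g′(t) = 9t² - 8t + 1
Step 1: g′(-2) = 53; t₁ = -2 − 0.02·53 = -3.06
Step 2: g′(-3.06) = 109.7524; t₂ = -3.06 − 0.02·109.7524 = -5.255048

-5.255048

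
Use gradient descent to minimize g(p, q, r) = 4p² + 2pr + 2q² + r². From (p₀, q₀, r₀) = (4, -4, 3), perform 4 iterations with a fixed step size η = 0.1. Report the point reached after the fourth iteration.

(-0.2704, -0.5184, 0.8992)

∇g = (8p + 2r, 4q, 2p + 2r)
(p₁, q₁, r₁) = (4, -4, 3) − 0.1·(38, -16, 14) = (0.2, -2.4, 1.6)
(p₂, q₂, r₂) = (0.2, -2.4, 1.6) − 0.1·(4.8, -9.6, 3.6) = (-0.28, -1.44, 1.24)
(p₃, q₃, r₃) = (-0.28, -1.44, 1.24) − 0.1·(0.24, -5.76, 1.92) = (-0.304, -0.864, 1.048)
(p₄, q₄, r₄) = (-0.304, -0.864, 1.048) − 0.1·(-0.336, -3.456, 1.488) = (-0.2704, -0.5184, 0.8992)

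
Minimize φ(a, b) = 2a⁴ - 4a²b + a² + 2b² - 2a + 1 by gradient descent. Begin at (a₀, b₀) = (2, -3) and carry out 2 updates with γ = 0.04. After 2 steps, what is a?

∇φ = (8a³ - 8ab + 2a - 2, -4a² + 4b)
Step 1: at (2, -3), ∇φ = (114, -28) → (2, -3) − 0.04·(114, -28) = (-2.56, -1.88)
Step 2: at (-2.56, -1.88), ∇φ = (-179.840128, -33.7344) → (-2.56, -1.88) − 0.04·(-179.840128, -33.7344) = (4.63360512, -0.530624)
a = 4.63360512

4.63360512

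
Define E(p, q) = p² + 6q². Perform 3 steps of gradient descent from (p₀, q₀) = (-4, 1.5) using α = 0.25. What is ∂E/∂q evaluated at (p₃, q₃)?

∇E = (2p, 12q)
(p₁, q₁) = (-4, 1.5) − 0.25·(-8, 18) = (-2, -3)
(p₂, q₂) = (-2, -3) − 0.25·(-4, -36) = (-1, 6)
(p₃, q₃) = (-1, 6) − 0.25·(-2, 72) = (-0.5, -12)
∂E/∂q at (-0.5, -12) = -144

-144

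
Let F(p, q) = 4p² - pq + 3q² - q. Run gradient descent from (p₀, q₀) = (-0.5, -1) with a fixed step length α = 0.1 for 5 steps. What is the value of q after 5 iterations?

∇F = (8p - q, -p + 6q - 1)
(p₁, q₁) = (-0.5, -1) − 0.1·(-3, -6.5) = (-0.2, -0.35)
(p₂, q₂) = (-0.2, -0.35) − 0.1·(-1.25, -2.9) = (-0.075, -0.06)
(p₃, q₃) = (-0.075, -0.06) − 0.1·(-0.54, -1.285) = (-0.021, 0.0685)
(p₄, q₄) = (-0.021, 0.0685) − 0.1·(-0.2365, -0.568) = (0.00265, 0.1253)
(p₅, q₅) = (0.00265, 0.1253) − 0.1·(-0.1041, -0.25085) = (0.01306, 0.150385)
q = 0.150385

0.150385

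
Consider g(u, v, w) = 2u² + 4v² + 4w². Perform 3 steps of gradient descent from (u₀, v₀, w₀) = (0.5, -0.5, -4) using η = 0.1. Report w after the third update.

-0.032

∇g = (4u, 8v, 8w)
(u₁, v₁, w₁) = (0.5, -0.5, -4) − 0.1·(2, -4, -32) = (0.3, -0.1, -0.8)
(u₂, v₂, w₂) = (0.3, -0.1, -0.8) − 0.1·(1.2, -0.8, -6.4) = (0.18, -0.02, -0.16)
(u₃, v₃, w₃) = (0.18, -0.02, -0.16) − 0.1·(0.72, -0.16, -1.28) = (0.108, -0.004, -0.032)
w = -0.032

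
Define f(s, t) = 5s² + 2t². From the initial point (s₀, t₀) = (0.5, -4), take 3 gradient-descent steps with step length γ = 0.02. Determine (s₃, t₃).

(0.256, -3.114752)

∇f = (10s, 4t)
Step 1: at (0.5, -4), ∇f = (5, -16) → (0.5, -4) − 0.02·(5, -16) = (0.4, -3.68)
Step 2: at (0.4, -3.68), ∇f = (4, -14.72) → (0.4, -3.68) − 0.02·(4, -14.72) = (0.32, -3.3856)
Step 3: at (0.32, -3.3856), ∇f = (3.2, -13.5424) → (0.32, -3.3856) − 0.02·(3.2, -13.5424) = (0.256, -3.114752)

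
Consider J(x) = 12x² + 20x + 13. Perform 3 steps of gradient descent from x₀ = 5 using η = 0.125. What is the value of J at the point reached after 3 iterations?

J′(x) = 24x + 20
Step 1: J′(5) = 140; x₁ = 5 − 0.125·140 = -12.5
Step 2: J′(-12.5) = -280; x₂ = -12.5 − 0.125·(-280) = 22.5
Step 3: J′(22.5) = 560; x₃ = 22.5 − 0.125·560 = -47.5
J(-47.5) = 26138

26138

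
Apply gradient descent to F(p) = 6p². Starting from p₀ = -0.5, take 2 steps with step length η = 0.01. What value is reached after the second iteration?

-0.3872

F′(p) = 12p
p₁ = -0.5 − 0.01·(-6) = -0.44
p₂ = -0.44 − 0.01·(-5.28) = -0.3872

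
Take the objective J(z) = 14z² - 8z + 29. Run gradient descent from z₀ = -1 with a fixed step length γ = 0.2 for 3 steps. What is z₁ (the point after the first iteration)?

6.2

J′(z) = 28z - 8
z₁ = -1 − 0.2·(-36) = 6.2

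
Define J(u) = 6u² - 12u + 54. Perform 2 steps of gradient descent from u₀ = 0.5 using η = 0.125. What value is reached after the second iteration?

0.875

J′(u) = 12u - 12
u₁ = 0.5 − 0.125·(-6) = 1.25
u₂ = 1.25 − 0.125·3 = 0.875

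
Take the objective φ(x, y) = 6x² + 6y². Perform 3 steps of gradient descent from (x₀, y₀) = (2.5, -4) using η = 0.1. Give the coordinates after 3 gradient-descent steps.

∇φ = (12x, 12y)
(x₁, y₁) = (2.5, -4) − 0.1·(30, -48) = (-0.5, 0.8)
(x₂, y₂) = (-0.5, 0.8) − 0.1·(-6, 9.6) = (0.1, -0.16)
(x₃, y₃) = (0.1, -0.16) − 0.1·(1.2, -1.92) = (-0.02, 0.032)

(-0.02, 0.032)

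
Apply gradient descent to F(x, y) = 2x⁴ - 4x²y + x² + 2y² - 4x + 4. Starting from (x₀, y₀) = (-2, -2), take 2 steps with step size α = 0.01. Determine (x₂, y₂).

(-0.69485312, -1.652736)

∇F = (8x³ - 8xy + 2x - 4, -4x² + 4y)
(x₁, y₁) = (-2, -2) − 0.01·(-104, -24) = (-0.96, -1.76)
(x₂, y₂) = (-0.96, -1.76) − 0.01·(-26.514688, -10.7264) = (-0.69485312, -1.652736)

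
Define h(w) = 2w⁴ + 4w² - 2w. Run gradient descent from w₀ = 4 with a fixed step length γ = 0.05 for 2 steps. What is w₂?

h′(w) = 8w³ + 8w - 2
Step 1: h′(4) = 542; w₁ = 4 − 0.05·542 = -23.1
Step 2: h′(-23.1) = -98797.928; w₂ = -23.1 − 0.05·(-98797.928) = 4916.7964

4916.7964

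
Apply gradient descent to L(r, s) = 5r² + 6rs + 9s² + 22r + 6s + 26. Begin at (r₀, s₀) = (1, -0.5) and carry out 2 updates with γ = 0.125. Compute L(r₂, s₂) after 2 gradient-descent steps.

∇L = (10r + 6s + 22, 6r + 18s + 6)
Step 1: at (1, -0.5), ∇L = (29, 3) → (1, -0.5) − 0.125·(29, 3) = (-2.625, -0.875)
Step 2: at (-2.625, -0.875), ∇L = (-9.5, -25.5) → (-2.625, -0.875) − 0.125·(-9.5, -25.5) = (-1.4375, 2.3125)
L(-1.4375, 2.3125) = 46.765625

46.765625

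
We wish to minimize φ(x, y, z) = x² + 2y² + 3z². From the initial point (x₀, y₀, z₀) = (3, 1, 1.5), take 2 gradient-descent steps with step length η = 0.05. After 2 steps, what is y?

0.64

∇φ = (2x, 4y, 6z)
Step 1: at (3, 1, 1.5), ∇φ = (6, 4, 9) → (3, 1, 1.5) − 0.05·(6, 4, 9) = (2.7, 0.8, 1.05)
Step 2: at (2.7, 0.8, 1.05), ∇φ = (5.4, 3.2, 6.3) → (2.7, 0.8, 1.05) − 0.05·(5.4, 3.2, 6.3) = (2.43, 0.64, 0.735)
y = 0.64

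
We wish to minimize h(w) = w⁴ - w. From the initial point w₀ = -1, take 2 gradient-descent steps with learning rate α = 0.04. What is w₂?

-0.67808

h′(w) = 4w³ - 1
Step 1: h′(-1) = -5; w₁ = -1 − 0.04·(-5) = -0.8
Step 2: h′(-0.8) = -3.048; w₂ = -0.8 − 0.04·(-3.048) = -0.67808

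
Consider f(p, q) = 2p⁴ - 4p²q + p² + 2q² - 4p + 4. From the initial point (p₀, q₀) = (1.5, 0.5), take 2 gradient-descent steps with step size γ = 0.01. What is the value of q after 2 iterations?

0.6148

∇f = (8p³ - 8pq + 2p - 4, -4p² + 4q)
(p₁, q₁) = (1.5, 0.5) − 0.01·(20, -7) = (1.3, 0.57)
(p₂, q₂) = (1.3, 0.57) − 0.01·(10.248, -4.48) = (1.19752, 0.6148)
q = 0.6148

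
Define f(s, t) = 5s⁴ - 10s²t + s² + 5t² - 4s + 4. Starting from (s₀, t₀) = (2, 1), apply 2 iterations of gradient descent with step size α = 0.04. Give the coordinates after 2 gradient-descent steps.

∇f = (20s³ - 20st + 2s - 4, -10s² + 10t)
(s₁, t₁) = (2, 1) − 0.04·(120, -30) = (-2.8, 2.2)
(s₂, t₂) = (-2.8, 2.2) − 0.04·(-325.44, -56.4) = (10.2176, 4.456)

(10.2176, 4.456)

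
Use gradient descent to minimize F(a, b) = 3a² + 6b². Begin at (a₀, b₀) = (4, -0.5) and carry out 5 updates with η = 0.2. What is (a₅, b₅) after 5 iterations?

(-0.00128, 2.68912)

∇F = (6a, 12b)
(a₁, b₁) = (4, -0.5) − 0.2·(24, -6) = (-0.8, 0.7)
(a₂, b₂) = (-0.8, 0.7) − 0.2·(-4.8, 8.4) = (0.16, -0.98)
(a₃, b₃) = (0.16, -0.98) − 0.2·(0.96, -11.76) = (-0.032, 1.372)
(a₄, b₄) = (-0.032, 1.372) − 0.2·(-0.192, 16.464) = (0.0064, -1.9208)
(a₅, b₅) = (0.0064, -1.9208) − 0.2·(0.0384, -23.0496) = (-0.00128, 2.68912)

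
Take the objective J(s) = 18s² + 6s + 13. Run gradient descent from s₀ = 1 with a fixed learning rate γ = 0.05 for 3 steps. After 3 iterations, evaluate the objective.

J′(s) = 36s + 6
s₁ = 1 − 0.05·42 = -1.1
s₂ = -1.1 − 0.05·(-33.6) = 0.58
s₃ = 0.58 − 0.05·26.88 = -0.764
J(-0.764) = 18.922528

18.922528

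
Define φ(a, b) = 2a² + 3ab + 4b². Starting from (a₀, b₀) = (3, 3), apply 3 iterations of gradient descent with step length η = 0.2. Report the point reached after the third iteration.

(-1.344, -2.88)

∇φ = (4a + 3b, 3a + 8b)
(a₁, b₁) = (3, 3) − 0.2·(21, 33) = (-1.2, -3.6)
(a₂, b₂) = (-1.2, -3.6) − 0.2·(-15.6, -32.4) = (1.92, 2.88)
(a₃, b₃) = (1.92, 2.88) − 0.2·(16.32, 28.8) = (-1.344, -2.88)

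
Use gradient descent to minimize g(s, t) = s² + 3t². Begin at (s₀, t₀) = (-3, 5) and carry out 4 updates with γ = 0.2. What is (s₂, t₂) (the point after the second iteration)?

(-1.08, 0.2)

∇g = (2s, 6t)
(s₁, t₁) = (-3, 5) − 0.2·(-6, 30) = (-1.8, -1)
(s₂, t₂) = (-1.8, -1) − 0.2·(-3.6, -6) = (-1.08, 0.2)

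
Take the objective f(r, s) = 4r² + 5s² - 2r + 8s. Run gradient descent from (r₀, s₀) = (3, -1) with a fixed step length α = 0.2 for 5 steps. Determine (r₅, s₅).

∇f = (8r - 2, 10s + 8)
Step 1: at (3, -1), ∇f = (22, -2) → (3, -1) − 0.2·(22, -2) = (-1.4, -0.6)
Step 2: at (-1.4, -0.6), ∇f = (-13.2, 2) → (-1.4, -0.6) − 0.2·(-13.2, 2) = (1.24, -1)
Step 3: at (1.24, -1), ∇f = (7.92, -2) → (1.24, -1) − 0.2·(7.92, -2) = (-0.344, -0.6)
Step 4: at (-0.344, -0.6), ∇f = (-4.752, 2) → (-0.344, -0.6) − 0.2·(-4.752, 2) = (0.6064, -1)
Step 5: at (0.6064, -1), ∇f = (2.8512, -2) → (0.6064, -1) − 0.2·(2.8512, -2) = (0.03616, -0.6)

(0.03616, -0.6)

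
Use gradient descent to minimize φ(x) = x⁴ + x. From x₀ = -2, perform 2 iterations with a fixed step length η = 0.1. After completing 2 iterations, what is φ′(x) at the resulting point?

1.408962511104

φ′(x) = 4x³ + 1
x₁ = -2 − 0.1·(-31) = 1.1
x₂ = 1.1 − 0.1·6.324 = 0.4676
φ′(x) at (0.4676) = 1.408962511104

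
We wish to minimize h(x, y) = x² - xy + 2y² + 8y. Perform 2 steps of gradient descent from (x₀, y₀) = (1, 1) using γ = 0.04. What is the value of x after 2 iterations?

∇h = (2x - y, -x + 4y + 8)
Step 1: at (1, 1), ∇h = (1, 11) → (1, 1) − 0.04·(1, 11) = (0.96, 0.56)
Step 2: at (0.96, 0.56), ∇h = (1.36, 9.28) → (0.96, 0.56) − 0.04·(1.36, 9.28) = (0.9056, 0.1888)
x = 0.9056

0.9056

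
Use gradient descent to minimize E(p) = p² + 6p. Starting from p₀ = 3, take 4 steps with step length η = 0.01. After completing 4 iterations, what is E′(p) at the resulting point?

11.06841792

E′(p) = 2p + 6
Step 1: E′(3) = 12; p₁ = 3 − 0.01·12 = 2.88
Step 2: E′(2.88) = 11.76; p₂ = 2.88 − 0.01·11.76 = 2.7624
Step 3: E′(2.7624) = 11.5248; p₃ = 2.7624 − 0.01·11.5248 = 2.647152
Step 4: E′(2.647152) = 11.294304; p₄ = 2.647152 − 0.01·11.294304 = 2.53420896
E′(p) at (2.53420896) = 11.06841792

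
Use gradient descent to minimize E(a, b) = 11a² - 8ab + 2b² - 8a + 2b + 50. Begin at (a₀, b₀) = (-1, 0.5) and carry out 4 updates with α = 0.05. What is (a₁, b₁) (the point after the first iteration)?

∇E = (22a - 8b - 8, -8a + 4b + 2)
Step 1: at (-1, 0.5), ∇E = (-34, 12) → (-1, 0.5) − 0.05·(-34, 12) = (0.7, -0.1)

(0.7, -0.1)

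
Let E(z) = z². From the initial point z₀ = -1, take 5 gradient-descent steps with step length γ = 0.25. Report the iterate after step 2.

E′(z) = 2z
Step 1: E′(-1) = -2; z₁ = -1 − 0.25·(-2) = -0.5
Step 2: E′(-0.5) = -1; z₂ = -0.5 − 0.25·(-1) = -0.25

-0.25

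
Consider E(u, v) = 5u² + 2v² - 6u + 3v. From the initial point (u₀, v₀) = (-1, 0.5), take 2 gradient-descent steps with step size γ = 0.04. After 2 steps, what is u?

0.024

∇E = (10u - 6, 4v + 3)
(u₁, v₁) = (-1, 0.5) − 0.04·(-16, 5) = (-0.36, 0.3)
(u₂, v₂) = (-0.36, 0.3) − 0.04·(-9.6, 4.2) = (0.024, 0.132)
u = 0.024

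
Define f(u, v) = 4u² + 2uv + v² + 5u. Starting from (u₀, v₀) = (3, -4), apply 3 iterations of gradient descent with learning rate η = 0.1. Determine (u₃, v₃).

(0.232, -2.664)

∇f = (8u + 2v + 5, 2u + 2v)
(u₁, v₁) = (3, -4) − 0.1·(21, -2) = (0.9, -3.8)
(u₂, v₂) = (0.9, -3.8) − 0.1·(4.6, -5.8) = (0.44, -3.22)
(u₃, v₃) = (0.44, -3.22) − 0.1·(2.08, -5.56) = (0.232, -2.664)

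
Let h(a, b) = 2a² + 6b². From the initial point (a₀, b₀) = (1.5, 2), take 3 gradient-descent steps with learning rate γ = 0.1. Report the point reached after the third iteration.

∇h = (4a, 12b)
(a₁, b₁) = (1.5, 2) − 0.1·(6, 24) = (0.9, -0.4)
(a₂, b₂) = (0.9, -0.4) − 0.1·(3.6, -4.8) = (0.54, 0.08)
(a₃, b₃) = (0.54, 0.08) − 0.1·(2.16, 0.96) = (0.324, -0.016)

(0.324, -0.016)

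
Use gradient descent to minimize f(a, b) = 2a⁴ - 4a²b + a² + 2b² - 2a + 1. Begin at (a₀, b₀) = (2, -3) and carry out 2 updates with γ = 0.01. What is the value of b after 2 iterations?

-2.581616

∇f = (8a³ - 8ab + 2a - 2, -4a² + 4b)
(a₁, b₁) = (2, -3) − 0.01·(114, -28) = (0.86, -2.72)
(a₂, b₂) = (0.86, -2.72) − 0.01·(23.522048, -13.8384) = (0.62477952, -2.581616)
b = -2.581616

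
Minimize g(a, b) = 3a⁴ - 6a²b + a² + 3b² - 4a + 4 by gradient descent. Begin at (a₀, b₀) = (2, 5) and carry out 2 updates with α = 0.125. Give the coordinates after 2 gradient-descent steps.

(-151.375, 19.8125)

∇g = (12a³ - 12ab + 2a - 4, -6a² + 6b)
(a₁, b₁) = (2, 5) − 0.125·(-24, 6) = (5, 4.25)
(a₂, b₂) = (5, 4.25) − 0.125·(1251, -124.5) = (-151.375, 19.8125)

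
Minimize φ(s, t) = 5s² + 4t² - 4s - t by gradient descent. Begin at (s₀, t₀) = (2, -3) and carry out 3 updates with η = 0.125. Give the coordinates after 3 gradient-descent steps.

(0.375, 0.125)

∇φ = (10s - 4, 8t - 1)
(s₁, t₁) = (2, -3) − 0.125·(16, -25) = (0, 0.125)
(s₂, t₂) = (0, 0.125) − 0.125·(-4, 0) = (0.5, 0.125)
(s₃, t₃) = (0.5, 0.125) − 0.125·(1, 0) = (0.375, 0.125)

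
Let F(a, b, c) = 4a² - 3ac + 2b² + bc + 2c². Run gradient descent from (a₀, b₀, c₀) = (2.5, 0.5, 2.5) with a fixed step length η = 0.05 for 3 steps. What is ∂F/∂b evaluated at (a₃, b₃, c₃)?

1.833

∇F = (8a - 3c, 4b + c, -3a + b + 4c)
(a₁, b₁, c₁) = (2.5, 0.5, 2.5) − 0.05·(12.5, 4.5, 3) = (1.875, 0.275, 2.35)
(a₂, b₂, c₂) = (1.875, 0.275, 2.35) − 0.05·(7.95, 3.45, 4.05) = (1.4775, 0.1025, 2.1475)
(a₃, b₃, c₃) = (1.4775, 0.1025, 2.1475) − 0.05·(5.3775, 2.5575, 4.26) = (1.208625, -0.025375, 1.9345)
∂F/∂b at (1.208625, -0.025375, 1.9345) = 1.833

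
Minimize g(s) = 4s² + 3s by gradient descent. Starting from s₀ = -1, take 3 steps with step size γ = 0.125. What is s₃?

g′(s) = 8s + 3
s₁ = -1 − 0.125·(-5) = -0.375
s₂ = -0.375 − 0.125·0 = -0.375
s₃ = -0.375 − 0.125·0 = -0.375

-0.375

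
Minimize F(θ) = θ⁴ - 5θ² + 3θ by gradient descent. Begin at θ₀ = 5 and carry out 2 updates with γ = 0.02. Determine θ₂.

0.42187328

F′(θ) = 4θ³ - 10θ + 3
θ₁ = 5 − 0.02·453 = -4.06
θ₂ = -4.06 − 0.02·(-224.093664) = 0.42187328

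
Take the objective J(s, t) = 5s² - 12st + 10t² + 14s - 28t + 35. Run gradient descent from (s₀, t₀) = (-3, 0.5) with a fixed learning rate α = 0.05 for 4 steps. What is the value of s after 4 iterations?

-1.2849

∇J = (10s - 12t + 14, -12s + 20t - 28)
Step 1: at (-3, 0.5), ∇J = (-22, 18) → (-3, 0.5) − 0.05·(-22, 18) = (-1.9, -0.4)
Step 2: at (-1.9, -0.4), ∇J = (-0.2, -13.2) → (-1.9, -0.4) − 0.05·(-0.2, -13.2) = (-1.89, 0.26)
Step 3: at (-1.89, 0.26), ∇J = (-8.02, -0.12) → (-1.89, 0.26) − 0.05·(-8.02, -0.12) = (-1.489, 0.266)
Step 4: at (-1.489, 0.266), ∇J = (-4.082, -4.812) → (-1.489, 0.266) − 0.05·(-4.082, -4.812) = (-1.2849, 0.5066)
s = -1.2849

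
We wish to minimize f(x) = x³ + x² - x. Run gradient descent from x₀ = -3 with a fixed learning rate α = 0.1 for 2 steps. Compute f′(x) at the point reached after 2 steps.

f′(x) = 3x² + 2x - 1
x₁ = -3 − 0.1·20 = -5
x₂ = -5 − 0.1·64 = -11.4
f′(x) at (-11.4) = 366.08

366.08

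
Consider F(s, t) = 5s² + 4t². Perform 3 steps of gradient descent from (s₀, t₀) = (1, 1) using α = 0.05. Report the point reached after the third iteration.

(0.125, 0.216)

∇F = (10s, 8t)
Step 1: at (1, 1), ∇F = (10, 8) → (1, 1) − 0.05·(10, 8) = (0.5, 0.6)
Step 2: at (0.5, 0.6), ∇F = (5, 4.8) → (0.5, 0.6) − 0.05·(5, 4.8) = (0.25, 0.36)
Step 3: at (0.25, 0.36), ∇F = (2.5, 2.88) → (0.25, 0.36) − 0.05·(2.5, 2.88) = (0.125, 0.216)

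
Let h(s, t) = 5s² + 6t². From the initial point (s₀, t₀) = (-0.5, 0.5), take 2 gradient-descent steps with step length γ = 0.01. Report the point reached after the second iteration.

∇h = (10s, 12t)
(s₁, t₁) = (-0.5, 0.5) − 0.01·(-5, 6) = (-0.45, 0.44)
(s₂, t₂) = (-0.45, 0.44) − 0.01·(-4.5, 5.28) = (-0.405, 0.3872)

(-0.405, 0.3872)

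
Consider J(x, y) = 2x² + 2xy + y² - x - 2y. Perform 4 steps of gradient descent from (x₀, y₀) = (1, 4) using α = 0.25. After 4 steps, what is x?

-0.78125

∇J = (4x + 2y - 1, 2x + 2y - 2)
Step 1: at (1, 4), ∇J = (11, 8) → (1, 4) − 0.25·(11, 8) = (-1.75, 2)
Step 2: at (-1.75, 2), ∇J = (-4, -1.5) → (-1.75, 2) − 0.25·(-4, -1.5) = (-0.75, 2.375)
Step 3: at (-0.75, 2.375), ∇J = (0.75, 1.25) → (-0.75, 2.375) − 0.25·(0.75, 1.25) = (-0.9375, 2.0625)
Step 4: at (-0.9375, 2.0625), ∇J = (-0.625, 0.25) → (-0.9375, 2.0625) − 0.25·(-0.625, 0.25) = (-0.78125, 2)
x = -0.78125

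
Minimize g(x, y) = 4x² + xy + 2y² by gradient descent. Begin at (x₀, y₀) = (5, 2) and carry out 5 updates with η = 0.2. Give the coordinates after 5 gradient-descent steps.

(-0.5888, -0.13824)

∇g = (8x + y, x + 4y)
Step 1: at (5, 2), ∇g = (42, 13) → (5, 2) − 0.2·(42, 13) = (-3.4, -0.6)
Step 2: at (-3.4, -0.6), ∇g = (-27.8, -5.8) → (-3.4, -0.6) − 0.2·(-27.8, -5.8) = (2.16, 0.56)
Step 3: at (2.16, 0.56), ∇g = (17.84, 4.4) → (2.16, 0.56) − 0.2·(17.84, 4.4) = (-1.408, -0.32)
Step 4: at (-1.408, -0.32), ∇g = (-11.584, -2.688) → (-1.408, -0.32) − 0.2·(-11.584, -2.688) = (0.9088, 0.2176)
Step 5: at (0.9088, 0.2176), ∇g = (7.488, 1.7792) → (0.9088, 0.2176) − 0.2·(7.488, 1.7792) = (-0.5888, -0.13824)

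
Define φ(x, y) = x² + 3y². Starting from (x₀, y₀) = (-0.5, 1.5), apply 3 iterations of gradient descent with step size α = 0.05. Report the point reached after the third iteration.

(-0.3645, 0.5145)

∇φ = (2x, 6y)
Step 1: at (-0.5, 1.5), ∇φ = (-1, 9) → (-0.5, 1.5) − 0.05·(-1, 9) = (-0.45, 1.05)
Step 2: at (-0.45, 1.05), ∇φ = (-0.9, 6.3) → (-0.45, 1.05) − 0.05·(-0.9, 6.3) = (-0.405, 0.735)
Step 3: at (-0.405, 0.735), ∇φ = (-0.81, 4.41) → (-0.405, 0.735) − 0.05·(-0.81, 4.41) = (-0.3645, 0.5145)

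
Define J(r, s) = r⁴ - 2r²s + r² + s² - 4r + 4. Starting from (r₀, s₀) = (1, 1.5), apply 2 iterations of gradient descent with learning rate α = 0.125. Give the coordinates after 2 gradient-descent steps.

(0.96875, 1.59375)

∇J = (4r³ - 4rs + 2r - 4, -2r² + 2s)
(r₁, s₁) = (1, 1.5) − 0.125·(-4, 1) = (1.5, 1.375)
(r₂, s₂) = (1.5, 1.375) − 0.125·(4.25, -1.75) = (0.96875, 1.59375)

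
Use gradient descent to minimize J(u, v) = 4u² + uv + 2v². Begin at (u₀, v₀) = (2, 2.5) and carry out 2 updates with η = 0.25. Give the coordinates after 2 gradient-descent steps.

∇J = (8u + v, u + 4v)
(u₁, v₁) = (2, 2.5) − 0.25·(18.5, 12) = (-2.625, -0.5)
(u₂, v₂) = (-2.625, -0.5) − 0.25·(-21.5, -4.625) = (2.75, 0.65625)

(2.75, 0.65625)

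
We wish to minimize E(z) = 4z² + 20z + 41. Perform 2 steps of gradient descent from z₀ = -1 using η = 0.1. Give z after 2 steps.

E′(z) = 8z + 20
Step 1: E′(-1) = 12; z₁ = -1 − 0.1·12 = -2.2
Step 2: E′(-2.2) = 2.4; z₂ = -2.2 − 0.1·2.4 = -2.44

-2.44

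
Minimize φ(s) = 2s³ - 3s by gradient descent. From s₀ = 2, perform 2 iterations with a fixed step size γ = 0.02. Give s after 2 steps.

φ′(s) = 6s² - 3
s₁ = 2 − 0.02·21 = 1.58
s₂ = 1.58 − 0.02·11.9784 = 1.340432

1.340432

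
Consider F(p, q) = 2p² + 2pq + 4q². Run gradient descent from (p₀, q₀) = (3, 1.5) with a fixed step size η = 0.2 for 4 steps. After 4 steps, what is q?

0.7896

∇F = (4p + 2q, 2p + 8q)
(p₁, q₁) = (3, 1.5) − 0.2·(15, 18) = (0, -2.1)
(p₂, q₂) = (0, -2.1) − 0.2·(-4.2, -16.8) = (0.84, 1.26)
(p₃, q₃) = (0.84, 1.26) − 0.2·(5.88, 11.76) = (-0.336, -1.092)
(p₄, q₄) = (-0.336, -1.092) − 0.2·(-3.528, -9.408) = (0.3696, 0.7896)
q = 0.7896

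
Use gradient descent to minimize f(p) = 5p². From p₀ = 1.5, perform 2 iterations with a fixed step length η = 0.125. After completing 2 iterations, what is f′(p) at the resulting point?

0.9375

f′(p) = 10p
Step 1: f′(1.5) = 15; p₁ = 1.5 − 0.125·15 = -0.375
Step 2: f′(-0.375) = -3.75; p₂ = -0.375 − 0.125·(-3.75) = 0.09375
f′(p) at (0.09375) = 0.9375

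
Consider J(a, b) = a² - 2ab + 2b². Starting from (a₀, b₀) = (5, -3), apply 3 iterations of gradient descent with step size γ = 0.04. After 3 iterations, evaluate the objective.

∇J = (2a - 2b, -2a + 4b)
(a₁, b₁) = (5, -3) − 0.04·(16, -22) = (4.36, -2.12)
(a₂, b₂) = (4.36, -2.12) − 0.04·(12.96, -17.2) = (3.8416, -1.432)
(a₃, b₃) = (3.8416, -1.432) − 0.04·(10.5472, -13.4112) = (3.419712, -0.895552)
J(3.419712, -0.895552) = 19.4235167744

19.4235167744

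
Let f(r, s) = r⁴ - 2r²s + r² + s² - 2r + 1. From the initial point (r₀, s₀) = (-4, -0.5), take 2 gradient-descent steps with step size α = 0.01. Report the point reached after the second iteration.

(-1.12621696, -0.134848)

∇f = (4r³ - 4rs + 2r - 2, -2r² + 2s)
Step 1: at (-4, -0.5), ∇f = (-274, -33) → (-4, -0.5) − 0.01·(-274, -33) = (-1.26, -0.17)
Step 2: at (-1.26, -0.17), ∇f = (-13.378304, -3.5152) → (-1.26, -0.17) − 0.01·(-13.378304, -3.5152) = (-1.12621696, -0.134848)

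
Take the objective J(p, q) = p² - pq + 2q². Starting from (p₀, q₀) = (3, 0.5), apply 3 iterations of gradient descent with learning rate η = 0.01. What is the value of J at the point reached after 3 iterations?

7.11684719612225

∇J = (2p - q, -p + 4q)
Step 1: at (3, 0.5), ∇J = (5.5, -1) → (3, 0.5) − 0.01·(5.5, -1) = (2.945, 0.51)
Step 2: at (2.945, 0.51), ∇J = (5.38, -0.905) → (2.945, 0.51) − 0.01·(5.38, -0.905) = (2.8912, 0.51905)
Step 3: at (2.8912, 0.51905), ∇J = (5.26335, -0.815) → (2.8912, 0.51905) − 0.01·(5.26335, -0.815) = (2.8385665, 0.5272)
J(2.8385665, 0.5272) = 7.11684719612225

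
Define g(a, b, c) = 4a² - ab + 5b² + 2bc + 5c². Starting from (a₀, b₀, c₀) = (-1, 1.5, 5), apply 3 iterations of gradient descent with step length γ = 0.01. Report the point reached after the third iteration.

∇g = (8a - b, -a + 10b + 2c, 2b + 10c)
(a₁, b₁, c₁) = (-1, 1.5, 5) − 0.01·(-9.5, 26, 53) = (-0.905, 1.24, 4.47)
(a₂, b₂, c₂) = (-0.905, 1.24, 4.47) − 0.01·(-8.48, 22.245, 47.18) = (-0.8202, 1.01755, 3.9982)
(a₃, b₃, c₃) = (-0.8202, 1.01755, 3.9982) − 0.01·(-7.57915, 18.9921, 42.0171) = (-0.7444085, 0.827629, 3.578029)

(-0.7444085, 0.827629, 3.578029)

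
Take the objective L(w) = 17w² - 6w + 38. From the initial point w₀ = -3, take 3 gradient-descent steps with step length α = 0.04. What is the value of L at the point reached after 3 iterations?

37.843970428928

L′(w) = 34w - 6
w₁ = -3 − 0.04·(-108) = 1.32
w₂ = 1.32 − 0.04·38.88 = -0.2352
w₃ = -0.2352 − 0.04·(-13.9968) = 0.324672
L(0.324672) = 37.843970428928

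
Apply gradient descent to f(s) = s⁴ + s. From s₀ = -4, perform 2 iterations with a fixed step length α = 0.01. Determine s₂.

-1.338055

f′(s) = 4s³ + 1
Step 1: f′(-4) = -255; s₁ = -4 − 0.01·(-255) = -1.45
Step 2: f′(-1.45) = -11.1945; s₂ = -1.45 − 0.01·(-11.1945) = -1.338055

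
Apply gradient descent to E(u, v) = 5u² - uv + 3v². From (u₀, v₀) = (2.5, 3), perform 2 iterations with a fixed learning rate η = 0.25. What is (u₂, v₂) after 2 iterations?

∇E = (10u - v, -u + 6v)
Step 1: at (2.5, 3), ∇E = (22, 15.5) → (2.5, 3) − 0.25·(22, 15.5) = (-3, -0.875)
Step 2: at (-3, -0.875), ∇E = (-29.125, -2.25) → (-3, -0.875) − 0.25·(-29.125, -2.25) = (4.28125, -0.3125)

(4.28125, -0.3125)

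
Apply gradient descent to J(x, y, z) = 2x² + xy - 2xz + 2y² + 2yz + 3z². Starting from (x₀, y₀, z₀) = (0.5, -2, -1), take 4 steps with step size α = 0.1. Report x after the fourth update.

∇J = (4x + y - 2z, x + 4y + 2z, -2x + 2y + 6z)
(x₁, y₁, z₁) = (0.5, -2, -1) − 0.1·(2, -9.5, -11) = (0.3, -1.05, 0.1)
(x₂, y₂, z₂) = (0.3, -1.05, 0.1) − 0.1·(-0.05, -3.7, -2.1) = (0.305, -0.68, 0.31)
(x₃, y₃, z₃) = (0.305, -0.68, 0.31) − 0.1·(-0.08, -1.795, -0.11) = (0.313, -0.5005, 0.321)
(x₄, y₄, z₄) = (0.313, -0.5005, 0.321) − 0.1·(0.1095, -1.047, 0.299) = (0.30205, -0.3958, 0.2911)
x = 0.30205

0.30205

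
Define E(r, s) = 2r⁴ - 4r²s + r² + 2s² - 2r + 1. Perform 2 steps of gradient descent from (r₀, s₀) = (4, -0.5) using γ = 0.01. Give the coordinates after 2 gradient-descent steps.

∇E = (8r³ - 8rs + 2r - 2, -4r² + 4s)
Step 1: at (4, -0.5), ∇E = (534, -66) → (4, -0.5) − 0.01·(534, -66) = (-1.34, 0.16)
Step 2: at (-1.34, 0.16), ∇E = (-22.213632, -6.5424) → (-1.34, 0.16) − 0.01·(-22.213632, -6.5424) = (-1.11786368, 0.225424)

(-1.11786368, 0.225424)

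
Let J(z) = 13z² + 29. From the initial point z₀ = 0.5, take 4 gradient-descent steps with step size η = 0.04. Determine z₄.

0.00000128

J′(z) = 26z
Step 1: J′(0.5) = 13; z₁ = 0.5 − 0.04·13 = -0.02
Step 2: J′(-0.02) = -0.52; z₂ = -0.02 − 0.04·(-0.52) = 0.0008
Step 3: J′(0.0008) = 0.0208; z₃ = 0.0008 − 0.04·0.0208 = -0.000032
Step 4: J′(-0.000032) = -0.000832; z₄ = -0.000032 − 0.04·(-0.000832) = 0.00000128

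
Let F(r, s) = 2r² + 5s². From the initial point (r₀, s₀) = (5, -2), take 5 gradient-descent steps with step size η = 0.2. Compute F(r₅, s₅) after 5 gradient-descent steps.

∇F = (4r, 10s)
Step 1: at (5, -2), ∇F = (20, -20) → (5, -2) − 0.2·(20, -20) = (1, 2)
Step 2: at (1, 2), ∇F = (4, 20) → (1, 2) − 0.2·(4, 20) = (0.2, -2)
Step 3: at (0.2, -2), ∇F = (0.8, -20) → (0.2, -2) − 0.2·(0.8, -20) = (0.04, 2)
Step 4: at (0.04, 2), ∇F = (0.16, 20) → (0.04, 2) − 0.2·(0.16, 20) = (0.008, -2)
Step 5: at (0.008, -2), ∇F = (0.032, -20) → (0.008, -2) − 0.2·(0.032, -20) = (0.0016, 2)
F(0.0016, 2) = 20.00000512

20.00000512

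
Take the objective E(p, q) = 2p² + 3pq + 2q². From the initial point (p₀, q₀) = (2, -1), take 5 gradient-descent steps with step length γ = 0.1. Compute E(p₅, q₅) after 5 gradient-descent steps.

∇E = (4p + 3q, 3p + 4q)
Step 1: at (2, -1), ∇E = (5, 2) → (2, -1) − 0.1·(5, 2) = (1.5, -1.2)
Step 2: at (1.5, -1.2), ∇E = (2.4, -0.3) → (1.5, -1.2) − 0.1·(2.4, -0.3) = (1.26, -1.17)
Step 3: at (1.26, -1.17), ∇E = (1.53, -0.9) → (1.26, -1.17) − 0.1·(1.53, -0.9) = (1.107, -1.08)
Step 4: at (1.107, -1.08), ∇E = (1.188, -0.999) → (1.107, -1.08) − 0.1·(1.188, -0.999) = (0.9882, -0.9801)
Step 5: at (0.9882, -0.9801), ∇E = (1.0125, -0.9558) → (0.9882, -0.9801) − 0.1·(1.0125, -0.9558) = (0.88695, -0.88452)
E(0.88695, -0.88452) = 0.7845368238

0.7845368238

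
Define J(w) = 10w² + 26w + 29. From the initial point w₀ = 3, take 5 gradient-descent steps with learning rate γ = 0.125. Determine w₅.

-33.953125

J′(w) = 20w + 26
w₁ = 3 − 0.125·86 = -7.75
w₂ = -7.75 − 0.125·(-129) = 8.375
w₃ = 8.375 − 0.125·193.5 = -15.8125
w₄ = -15.8125 − 0.125·(-290.25) = 20.46875
w₅ = 20.46875 − 0.125·435.375 = -33.953125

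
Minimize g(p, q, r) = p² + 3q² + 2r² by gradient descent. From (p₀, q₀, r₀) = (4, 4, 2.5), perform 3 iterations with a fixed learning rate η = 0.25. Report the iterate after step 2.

(1, 1, 0)

∇g = (2p, 6q, 4r)
Step 1: at (4, 4, 2.5), ∇g = (8, 24, 10) → (4, 4, 2.5) − 0.25·(8, 24, 10) = (2, -2, 0)
Step 2: at (2, -2, 0), ∇g = (4, -12, 0) → (2, -2, 0) − 0.25·(4, -12, 0) = (1, 1, 0)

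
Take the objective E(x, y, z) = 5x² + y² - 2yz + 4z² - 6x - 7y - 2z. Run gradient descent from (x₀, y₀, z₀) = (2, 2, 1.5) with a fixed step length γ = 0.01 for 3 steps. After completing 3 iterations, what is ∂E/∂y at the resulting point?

∇E = (10x - 6, 2y - 2z - 7, -2y + 8z - 2)
Step 1: at (2, 2, 1.5), ∇E = (14, -6, 6) → (2, 2, 1.5) − 0.01·(14, -6, 6) = (1.86, 2.06, 1.44)
Step 2: at (1.86, 2.06, 1.44), ∇E = (12.6, -5.76, 5.4) → (1.86, 2.06, 1.44) − 0.01·(12.6, -5.76, 5.4) = (1.734, 2.1176, 1.386)
Step 3: at (1.734, 2.1176, 1.386), ∇E = (11.34, -5.5368, 4.8528) → (1.734, 2.1176, 1.386) − 0.01·(11.34, -5.5368, 4.8528) = (1.6206, 2.172968, 1.337472)
∂E/∂y at (1.6206, 2.172968, 1.337472) = -5.329008

-5.329008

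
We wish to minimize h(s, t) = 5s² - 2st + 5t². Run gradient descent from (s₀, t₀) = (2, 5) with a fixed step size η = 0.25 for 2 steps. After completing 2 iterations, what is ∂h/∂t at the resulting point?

∇h = (10s - 2t, -2s + 10t)
Step 1: at (2, 5), ∇h = (10, 46) → (2, 5) − 0.25·(10, 46) = (-0.5, -6.5)
Step 2: at (-0.5, -6.5), ∇h = (8, -64) → (-0.5, -6.5) − 0.25·(8, -64) = (-2.5, 9.5)
∂h/∂t at (-2.5, 9.5) = 100

100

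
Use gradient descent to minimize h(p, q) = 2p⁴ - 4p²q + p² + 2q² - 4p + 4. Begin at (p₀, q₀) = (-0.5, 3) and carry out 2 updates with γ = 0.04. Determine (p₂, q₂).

(-0.99733632, 2.238016)

∇h = (8p³ - 8pq + 2p - 4, -4p² + 4q)
Step 1: at (-0.5, 3), ∇h = (6, 11) → (-0.5, 3) − 0.04·(6, 11) = (-0.74, 2.56)
Step 2: at (-0.74, 2.56), ∇h = (6.433408, 8.0496) → (-0.74, 2.56) − 0.04·(6.433408, 8.0496) = (-0.99733632, 2.238016)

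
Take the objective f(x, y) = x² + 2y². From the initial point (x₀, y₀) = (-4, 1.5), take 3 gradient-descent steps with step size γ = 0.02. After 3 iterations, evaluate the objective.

∇f = (2x, 4y)
(x₁, y₁) = (-4, 1.5) − 0.02·(-8, 6) = (-3.84, 1.38)
(x₂, y₂) = (-3.84, 1.38) − 0.02·(-7.68, 5.52) = (-3.6864, 1.2696)
(x₃, y₃) = (-3.6864, 1.2696) − 0.02·(-7.3728, 5.0784) = (-3.538944, 1.168032)
f(-3.538944, 1.168032) = 15.252722141184

15.252722141184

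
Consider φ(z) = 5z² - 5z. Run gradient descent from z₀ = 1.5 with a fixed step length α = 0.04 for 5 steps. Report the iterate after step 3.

0.716

φ′(z) = 10z - 5
z₁ = 1.5 − 0.04·10 = 1.1
z₂ = 1.1 − 0.04·6 = 0.86
z₃ = 0.86 − 0.04·3.6 = 0.716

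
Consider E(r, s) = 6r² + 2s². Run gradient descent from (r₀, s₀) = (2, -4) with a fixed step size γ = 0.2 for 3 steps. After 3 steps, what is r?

∇E = (12r, 4s)
(r₁, s₁) = (2, -4) − 0.2·(24, -16) = (-2.8, -0.8)
(r₂, s₂) = (-2.8, -0.8) − 0.2·(-33.6, -3.2) = (3.92, -0.16)
(r₃, s₃) = (3.92, -0.16) − 0.2·(47.04, -0.64) = (-5.488, -0.032)
r = -5.488

-5.488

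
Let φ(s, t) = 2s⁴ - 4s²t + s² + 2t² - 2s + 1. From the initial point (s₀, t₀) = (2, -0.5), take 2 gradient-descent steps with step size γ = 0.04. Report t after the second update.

0.332256

∇φ = (8s³ - 8st + 2s - 2, -4s² + 4t)
Step 1: at (2, -0.5), ∇φ = (74, -18) → (2, -0.5) − 0.04·(74, -18) = (-0.96, 0.22)
Step 2: at (-0.96, 0.22), ∇φ = (-9.308288, -2.8064) → (-0.96, 0.22) − 0.04·(-9.308288, -2.8064) = (-0.58766848, 0.332256)
t = 0.332256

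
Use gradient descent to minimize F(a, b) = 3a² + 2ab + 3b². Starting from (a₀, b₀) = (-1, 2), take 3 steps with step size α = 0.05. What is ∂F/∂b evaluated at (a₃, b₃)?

3.936

∇F = (6a + 2b, 2a + 6b)
Step 1: at (-1, 2), ∇F = (-2, 10) → (-1, 2) − 0.05·(-2, 10) = (-0.9, 1.5)
Step 2: at (-0.9, 1.5), ∇F = (-2.4, 7.2) → (-0.9, 1.5) − 0.05·(-2.4, 7.2) = (-0.78, 1.14)
Step 3: at (-0.78, 1.14), ∇F = (-2.4, 5.28) → (-0.78, 1.14) − 0.05·(-2.4, 5.28) = (-0.66, 0.876)
∂F/∂b at (-0.66, 0.876) = 3.936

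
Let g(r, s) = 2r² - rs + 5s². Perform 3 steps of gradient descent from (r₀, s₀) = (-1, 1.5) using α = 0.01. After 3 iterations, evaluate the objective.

8.03795169131

∇g = (4r - s, -r + 10s)
(r₁, s₁) = (-1, 1.5) − 0.01·(-5.5, 16) = (-0.945, 1.34)
(r₂, s₂) = (-0.945, 1.34) − 0.01·(-5.12, 14.345) = (-0.8938, 1.19655)
(r₃, s₃) = (-0.8938, 1.19655) − 0.01·(-4.77175, 12.8593) = (-0.8460825, 1.067957)
g(-0.8460825, 1.067957) = 8.03795169131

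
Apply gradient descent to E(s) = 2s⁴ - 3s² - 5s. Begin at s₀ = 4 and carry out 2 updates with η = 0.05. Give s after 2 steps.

3246.59635

E′(s) = 8s³ - 6s - 5
s₁ = 4 − 0.05·483 = -20.15
s₂ = -20.15 − 0.05·(-65334.927) = 3246.59635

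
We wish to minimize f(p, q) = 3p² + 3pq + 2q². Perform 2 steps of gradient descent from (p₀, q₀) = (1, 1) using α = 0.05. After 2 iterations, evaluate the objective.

∇f = (6p + 3q, 3p + 4q)
(p₁, q₁) = (1, 1) − 0.05·(9, 7) = (0.55, 0.65)
(p₂, q₂) = (0.55, 0.65) − 0.05·(5.25, 4.25) = (0.2875, 0.4375)
f(0.2875, 0.4375) = 1.008125

1.008125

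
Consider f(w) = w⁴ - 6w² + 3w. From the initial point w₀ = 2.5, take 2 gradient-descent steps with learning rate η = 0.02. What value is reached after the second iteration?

1.70077288

f′(w) = 4w³ - 12w + 3
Step 1: f′(2.5) = 35.5; w₁ = 2.5 − 0.02·35.5 = 1.79
Step 2: f′(1.79) = 4.461356; w₂ = 1.79 − 0.02·4.461356 = 1.70077288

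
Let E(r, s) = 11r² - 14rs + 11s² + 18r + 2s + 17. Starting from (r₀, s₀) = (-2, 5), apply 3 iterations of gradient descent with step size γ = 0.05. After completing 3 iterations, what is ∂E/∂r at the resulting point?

∇E = (22r - 14s + 18, -14r + 22s + 2)
(r₁, s₁) = (-2, 5) − 0.05·(-96, 140) = (2.8, -2)
(r₂, s₂) = (2.8, -2) − 0.05·(107.6, -81.2) = (-2.58, 2.06)
(r₃, s₃) = (-2.58, 2.06) − 0.05·(-67.6, 83.44) = (0.8, -2.112)
∂E/∂r at (0.8, -2.112) = 65.168

65.168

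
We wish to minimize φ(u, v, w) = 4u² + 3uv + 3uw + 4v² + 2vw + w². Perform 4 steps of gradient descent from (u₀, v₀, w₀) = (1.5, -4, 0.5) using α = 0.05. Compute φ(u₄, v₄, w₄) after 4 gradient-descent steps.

∇φ = (8u + 3v + 3w, 3u + 8v + 2w, 3u + 2v + 2w)
(u₁, v₁, w₁) = (1.5, -4, 0.5) − 0.05·(1.5, -26.5, -2.5) = (1.425, -2.675, 0.625)
(u₂, v₂, w₂) = (1.425, -2.675, 0.625) − 0.05·(5.25, -15.875, 0.175) = (1.1625, -1.88125, 0.61625)
(u₃, v₃, w₃) = (1.1625, -1.88125, 0.61625) − 0.05·(5.505, -10.33, 0.9575) = (0.88725, -1.36475, 0.568375)
(u₄, v₄, w₄) = (0.88725, -1.36475, 0.568375) − 0.05·(4.708875, -7.1195, 1.069) = (0.65180625, -1.008775, 0.514925)
φ(0.65180625, -1.008775, 0.514925) = 4.03049082484375

4.03049082484375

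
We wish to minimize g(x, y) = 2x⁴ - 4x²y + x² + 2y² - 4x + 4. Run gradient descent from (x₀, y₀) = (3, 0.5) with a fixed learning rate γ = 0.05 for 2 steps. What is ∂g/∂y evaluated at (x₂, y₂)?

-81532.31137536

∇g = (8x³ - 8xy + 2x - 4, -4x² + 4y)
(x₁, y₁) = (3, 0.5) − 0.05·(206, -34) = (-7.3, 2.2)
(x₂, y₂) = (-7.3, 2.2) − 0.05·(-3002.256, -204.36) = (142.8128, 12.418)
∂g/∂y at (142.8128, 12.418) = -81532.31137536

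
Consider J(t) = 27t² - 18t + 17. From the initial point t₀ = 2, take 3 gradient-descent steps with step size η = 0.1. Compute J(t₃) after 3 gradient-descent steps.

J′(t) = 54t - 18
t₁ = 2 − 0.1·90 = -7
t₂ = -7 − 0.1·(-396) = 32.6
t₃ = 32.6 − 0.1·1742.4 = -141.64
J(-141.64) = 544237.5392

544237.5392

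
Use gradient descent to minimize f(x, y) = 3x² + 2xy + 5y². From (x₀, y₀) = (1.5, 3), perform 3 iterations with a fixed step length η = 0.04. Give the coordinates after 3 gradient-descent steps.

(0.342816, 0.517632)

∇f = (6x + 2y, 2x + 10y)
Step 1: at (1.5, 3), ∇f = (15, 33) → (1.5, 3) − 0.04·(15, 33) = (0.9, 1.68)
Step 2: at (0.9, 1.68), ∇f = (8.76, 18.6) → (0.9, 1.68) − 0.04·(8.76, 18.6) = (0.5496, 0.936)
Step 3: at (0.5496, 0.936), ∇f = (5.1696, 10.4592) → (0.5496, 0.936) − 0.04·(5.1696, 10.4592) = (0.342816, 0.517632)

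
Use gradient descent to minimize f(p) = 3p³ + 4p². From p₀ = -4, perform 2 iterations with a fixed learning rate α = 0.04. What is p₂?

f′(p) = 9p² + 8p
p₁ = -4 − 0.04·112 = -8.48
p₂ = -8.48 − 0.04·579.3536 = -31.654144

-31.654144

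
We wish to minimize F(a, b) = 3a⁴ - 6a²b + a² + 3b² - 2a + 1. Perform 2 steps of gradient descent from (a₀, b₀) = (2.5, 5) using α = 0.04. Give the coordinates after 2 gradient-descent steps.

(2.80121344, 4.213856)

∇F = (12a³ - 12ab + 2a - 2, -6a² + 6b)
(a₁, b₁) = (2.5, 5) − 0.04·(40.5, -7.5) = (0.88, 5.3)
(a₂, b₂) = (0.88, 5.3) − 0.04·(-48.030336, 27.1536) = (2.80121344, 4.213856)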